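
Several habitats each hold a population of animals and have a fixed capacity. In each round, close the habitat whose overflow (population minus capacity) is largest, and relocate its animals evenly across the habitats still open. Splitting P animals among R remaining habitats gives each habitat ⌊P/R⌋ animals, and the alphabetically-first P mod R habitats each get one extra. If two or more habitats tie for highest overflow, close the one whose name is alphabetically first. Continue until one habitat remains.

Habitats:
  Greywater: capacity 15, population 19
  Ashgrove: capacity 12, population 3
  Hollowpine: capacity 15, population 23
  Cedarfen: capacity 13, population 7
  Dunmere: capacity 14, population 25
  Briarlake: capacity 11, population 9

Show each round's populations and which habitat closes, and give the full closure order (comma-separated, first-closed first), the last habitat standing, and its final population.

Closure order: Dunmere, Hollowpine, Greywater, Briarlake, Cedarfen
Last habitat: Ashgrove with 86 animals

Round 1: Ashgrove=3 Briarlake=9 Cedarfen=7 Dunmere=25 Greywater=19 Hollowpine=23 → close Dunmere (overflow 11)
  25÷5 = 5 each, +1 to first 0
Round 2: Ashgrove=8 Briarlake=14 Cedarfen=12 Greywater=24 Hollowpine=28 → close Hollowpine (overflow 13)
  28÷4 = 7 each, +1 to first 0
Round 3: Ashgrove=15 Briarlake=21 Cedarfen=19 Greywater=31 → close Greywater (overflow 16)
  31÷3 = 10 each, +1 to first 1
Round 4: Ashgrove=26 Briarlake=31 Cedarfen=29 → close Briarlake (overflow 20)
  31÷2 = 15 each, +1 to first 1
Round 5: Ashgrove=42 Cedarfen=44 → close Cedarfen (overflow 31)
  44÷1 = 44 each, +1 to first 0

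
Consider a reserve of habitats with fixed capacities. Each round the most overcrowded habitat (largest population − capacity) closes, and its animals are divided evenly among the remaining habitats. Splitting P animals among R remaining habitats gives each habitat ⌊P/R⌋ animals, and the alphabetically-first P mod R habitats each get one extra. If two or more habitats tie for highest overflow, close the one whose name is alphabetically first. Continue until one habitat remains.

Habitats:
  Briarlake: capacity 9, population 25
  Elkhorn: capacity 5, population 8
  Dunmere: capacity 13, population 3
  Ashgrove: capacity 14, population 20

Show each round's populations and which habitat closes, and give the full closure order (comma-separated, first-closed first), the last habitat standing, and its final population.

Round 1: Ashgrove=20 Briarlake=25 Dunmere=3 Elkhorn=8 → close Briarlake (overflow 16)
  25÷3 = 8 each, +1 to first 1
Round 2: Ashgrove=29 Dunmere=11 Elkhorn=16 → close Ashgrove (overflow 15)
  29÷2 = 14 each, +1 to first 1
Round 3: Dunmere=26 Elkhorn=30 → close Elkhorn (overflow 25)
  30÷1 = 30 each, +1 to first 0

Closure order: Briarlake, Ashgrove, Elkhorn
Last habitat: Dunmere with 56 animals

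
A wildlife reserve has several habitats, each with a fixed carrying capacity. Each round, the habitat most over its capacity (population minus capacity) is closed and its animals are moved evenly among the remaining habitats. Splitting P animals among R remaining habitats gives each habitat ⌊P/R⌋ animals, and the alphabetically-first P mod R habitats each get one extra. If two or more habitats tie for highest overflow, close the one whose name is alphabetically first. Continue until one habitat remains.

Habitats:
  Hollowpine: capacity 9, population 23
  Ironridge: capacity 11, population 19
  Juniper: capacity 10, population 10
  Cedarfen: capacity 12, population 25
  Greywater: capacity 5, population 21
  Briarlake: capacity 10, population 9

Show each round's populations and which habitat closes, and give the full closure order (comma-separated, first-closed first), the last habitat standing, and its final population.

Closure order: Greywater, Hollowpine, Cedarfen, Ironridge, Briarlake
Last habitat: Juniper with 107 animals

Round 1: Briarlake=9 Cedarfen=25 Greywater=21 Hollowpine=23 Ironridge=19 Juniper=10 → close Greywater (overflow 16)
  21÷5 = 4 each, +1 to first 1
Round 2: Briarlake=14 Cedarfen=29 Hollowpine=27 Ironridge=23 Juniper=14 → close Hollowpine (overflow 18)
  27÷4 = 6 each, +1 to first 3
Round 3: Briarlake=21 Cedarfen=36 Ironridge=30 Juniper=20 → close Cedarfen (overflow 24)
  36÷3 = 12 each, +1 to first 0
Round 4: Briarlake=33 Ironridge=42 Juniper=32 → close Ironridge (overflow 31)
  42÷2 = 21 each, +1 to first 0
Round 5: Briarlake=54 Juniper=53 → close Briarlake (overflow 44)
  54÷1 = 54 each, +1 to first 0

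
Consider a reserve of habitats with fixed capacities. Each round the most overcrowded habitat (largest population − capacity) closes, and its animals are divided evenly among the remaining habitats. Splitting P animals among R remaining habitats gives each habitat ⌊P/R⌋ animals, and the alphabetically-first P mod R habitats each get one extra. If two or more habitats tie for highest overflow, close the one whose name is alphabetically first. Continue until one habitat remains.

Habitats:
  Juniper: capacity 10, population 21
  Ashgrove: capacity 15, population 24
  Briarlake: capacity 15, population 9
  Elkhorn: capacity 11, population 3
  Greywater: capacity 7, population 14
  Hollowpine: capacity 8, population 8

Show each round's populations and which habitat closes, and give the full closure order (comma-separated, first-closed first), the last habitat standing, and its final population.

Closure order: Juniper, Ashgrove, Greywater, Hollowpine, Briarlake
Last habitat: Elkhorn with 79 animals

Round 1: Ashgrove=24 Briarlake=9 Elkhorn=3 Greywater=14 Hollowpine=8 Juniper=21 → close Juniper (overflow 11)
  21÷5 = 4 each, +1 to first 1
Round 2: Ashgrove=29 Briarlake=13 Elkhorn=7 Greywater=18 Hollowpine=12 → close Ashgrove (overflow 14)
  29÷4 = 7 each, +1 to first 1
Round 3: Briarlake=21 Elkhorn=14 Greywater=25 Hollowpine=19 → close Greywater (overflow 18)
  25÷3 = 8 each, +1 to first 1
Round 4: Briarlake=30 Elkhorn=22 Hollowpine=27 → close Hollowpine (overflow 19)
  27÷2 = 13 each, +1 to first 1
Round 5: Briarlake=44 Elkhorn=35 → close Briarlake (overflow 29)
  44÷1 = 44 each, +1 to first 0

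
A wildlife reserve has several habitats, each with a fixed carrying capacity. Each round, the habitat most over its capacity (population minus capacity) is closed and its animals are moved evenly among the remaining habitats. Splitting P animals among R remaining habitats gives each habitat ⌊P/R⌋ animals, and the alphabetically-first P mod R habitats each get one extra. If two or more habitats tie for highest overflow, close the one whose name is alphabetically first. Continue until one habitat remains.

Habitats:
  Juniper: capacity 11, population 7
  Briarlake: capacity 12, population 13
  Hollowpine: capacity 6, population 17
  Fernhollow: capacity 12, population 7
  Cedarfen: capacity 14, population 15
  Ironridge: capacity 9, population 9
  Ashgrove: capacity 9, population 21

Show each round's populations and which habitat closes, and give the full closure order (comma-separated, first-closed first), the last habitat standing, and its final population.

Round 1: Ashgrove=21 Briarlake=13 Cedarfen=15 Fernhollow=7 Hollowpine=17 Ironridge=9 Juniper=7 → close Ashgrove (overflow 12)
  21÷6 = 3 each, +1 to first 3
Round 2: Briarlake=17 Cedarfen=19 Fernhollow=11 Hollowpine=20 Ironridge=12 Juniper=10 → close Hollowpine (overflow 14)
  20÷5 = 4 each, +1 to first 0
Round 3: Briarlake=21 Cedarfen=23 Fernhollow=15 Ironridge=16 Juniper=14 → close Briarlake (overflow 9)
  21÷4 = 5 each, +1 to first 1
Round 4: Cedarfen=29 Fernhollow=20 Ironridge=21 Juniper=19 → close Cedarfen (overflow 15)
  29÷3 = 9 each, +1 to first 2
Round 5: Fernhollow=30 Ironridge=31 Juniper=28 → close Ironridge (overflow 22)
  31÷2 = 15 each, +1 to first 1
Round 6: Fernhollow=46 Juniper=43 → close Fernhollow (overflow 34)
  46÷1 = 46 each, +1 to first 0

Closure order: Ashgrove, Hollowpine, Briarlake, Cedarfen, Ironridge, Fernhollow
Last habitat: Juniper with 89 animals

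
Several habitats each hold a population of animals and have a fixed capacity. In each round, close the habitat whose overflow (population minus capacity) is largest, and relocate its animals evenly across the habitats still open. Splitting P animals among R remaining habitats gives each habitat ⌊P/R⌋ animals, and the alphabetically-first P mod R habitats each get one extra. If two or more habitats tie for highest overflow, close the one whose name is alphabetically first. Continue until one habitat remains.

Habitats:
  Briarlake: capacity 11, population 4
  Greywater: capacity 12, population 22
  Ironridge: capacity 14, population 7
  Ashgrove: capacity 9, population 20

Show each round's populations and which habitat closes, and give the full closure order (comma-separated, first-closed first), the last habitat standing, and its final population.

Closure order: Ashgrove, Greywater, Briarlake
Last habitat: Ironridge with 53 animals

Round 1: Ashgrove=20 Briarlake=4 Greywater=22 Ironridge=7 → close Ashgrove (overflow 11)
  20÷3 = 6 each, +1 to first 2
Round 2: Briarlake=11 Greywater=29 Ironridge=13 → close Greywater (overflow 17)
  29÷2 = 14 each, +1 to first 1
Round 3: Briarlake=26 Ironridge=27 → close Briarlake (overflow 15)
  26÷1 = 26 each, +1 to first 0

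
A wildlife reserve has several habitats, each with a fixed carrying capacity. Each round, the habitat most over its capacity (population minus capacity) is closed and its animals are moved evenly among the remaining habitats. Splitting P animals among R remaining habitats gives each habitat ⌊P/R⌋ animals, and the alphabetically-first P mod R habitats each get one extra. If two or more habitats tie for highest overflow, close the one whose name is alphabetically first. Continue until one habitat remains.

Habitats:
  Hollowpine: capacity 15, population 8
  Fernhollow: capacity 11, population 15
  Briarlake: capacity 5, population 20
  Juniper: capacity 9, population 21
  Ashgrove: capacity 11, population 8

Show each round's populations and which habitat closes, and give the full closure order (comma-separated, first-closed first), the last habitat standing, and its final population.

Round 1: Ashgrove=8 Briarlake=20 Fernhollow=15 Hollowpine=8 Juniper=21 → close Briarlake (overflow 15)
  20÷4 = 5 each, +1 to first 0
Round 2: Ashgrove=13 Fernhollow=20 Hollowpine=13 Juniper=26 → close Juniper (overflow 17)
  26÷3 = 8 each, +1 to first 2
Round 3: Ashgrove=22 Fernhollow=29 Hollowpine=21 → close Fernhollow (overflow 18)
  29÷2 = 14 each, +1 to first 1
Round 4: Ashgrove=37 Hollowpine=35 → close Ashgrove (overflow 26)
  37÷1 = 37 each, +1 to first 0

Closure order: Briarlake, Juniper, Fernhollow, Ashgrove
Last habitat: Hollowpine with 72 animals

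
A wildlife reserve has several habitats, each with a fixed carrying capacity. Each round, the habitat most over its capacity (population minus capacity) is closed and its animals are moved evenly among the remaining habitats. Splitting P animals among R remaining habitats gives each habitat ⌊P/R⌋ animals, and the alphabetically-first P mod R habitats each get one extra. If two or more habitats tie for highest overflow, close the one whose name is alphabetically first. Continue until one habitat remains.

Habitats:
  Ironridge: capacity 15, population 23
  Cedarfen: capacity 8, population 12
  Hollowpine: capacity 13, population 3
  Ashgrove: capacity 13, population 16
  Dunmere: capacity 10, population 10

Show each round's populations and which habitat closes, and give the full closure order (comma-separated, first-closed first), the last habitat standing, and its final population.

Closure order: Ironridge, Cedarfen, Ashgrove, Dunmere
Last habitat: Hollowpine with 64 animals

Round 1: Ashgrove=16 Cedarfen=12 Dunmere=10 Hollowpine=3 Ironridge=23 → close Ironridge (overflow 8)
  23÷4 = 5 each, +1 to first 3
Round 2: Ashgrove=22 Cedarfen=18 Dunmere=16 Hollowpine=8 → close Cedarfen (overflow 10)
  18÷3 = 6 each, +1 to first 0
Round 3: Ashgrove=28 Dunmere=22 Hollowpine=14 → close Ashgrove (overflow 15)
  28÷2 = 14 each, +1 to first 0
Round 4: Dunmere=36 Hollowpine=28 → close Dunmere (overflow 26)
  36÷1 = 36 each, +1 to first 0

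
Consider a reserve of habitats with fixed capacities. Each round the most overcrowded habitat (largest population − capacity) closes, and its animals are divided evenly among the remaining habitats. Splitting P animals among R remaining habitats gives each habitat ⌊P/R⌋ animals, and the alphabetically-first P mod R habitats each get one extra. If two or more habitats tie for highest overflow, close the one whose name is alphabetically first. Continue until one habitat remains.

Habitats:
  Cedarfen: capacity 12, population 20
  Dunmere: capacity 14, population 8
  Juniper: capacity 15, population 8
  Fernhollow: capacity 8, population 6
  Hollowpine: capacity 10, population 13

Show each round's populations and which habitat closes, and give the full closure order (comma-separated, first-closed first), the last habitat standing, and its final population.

Round 1: Cedarfen=20 Dunmere=8 Fernhollow=6 Hollowpine=13 Juniper=8 → close Cedarfen (overflow 8)
  20÷4 = 5 each, +1 to first 0
Round 2: Dunmere=13 Fernhollow=11 Hollowpine=18 Juniper=13 → close Hollowpine (overflow 8)
  18÷3 = 6 each, +1 to first 0
Round 3: Dunmere=19 Fernhollow=17 Juniper=19 → close Fernhollow (overflow 9)
  17÷2 = 8 each, +1 to first 1
Round 4: Dunmere=28 Juniper=27 → close Dunmere (overflow 14)
  28÷1 = 28 each, +1 to first 0

Closure order: Cedarfen, Hollowpine, Fernhollow, Dunmere
Last habitat: Juniper with 55 animals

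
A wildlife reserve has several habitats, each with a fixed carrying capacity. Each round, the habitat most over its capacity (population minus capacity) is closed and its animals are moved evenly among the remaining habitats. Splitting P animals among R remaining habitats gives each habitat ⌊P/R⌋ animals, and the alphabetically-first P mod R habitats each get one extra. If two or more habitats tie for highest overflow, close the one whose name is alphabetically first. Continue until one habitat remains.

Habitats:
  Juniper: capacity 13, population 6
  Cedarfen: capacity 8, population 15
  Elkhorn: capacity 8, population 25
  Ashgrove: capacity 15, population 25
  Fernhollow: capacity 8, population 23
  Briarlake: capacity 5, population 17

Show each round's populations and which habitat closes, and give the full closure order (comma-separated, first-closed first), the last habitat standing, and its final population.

Round 1: Ashgrove=25 Briarlake=17 Cedarfen=15 Elkhorn=25 Fernhollow=23 Juniper=6 → close Elkhorn (overflow 17)
  25÷5 = 5 each, +1 to first 0
Round 2: Ashgrove=30 Briarlake=22 Cedarfen=20 Fernhollow=28 Juniper=11 → close Fernhollow (overflow 20)
  28÷4 = 7 each, +1 to first 0
Round 3: Ashgrove=37 Briarlake=29 Cedarfen=27 Juniper=18 → close Briarlake (overflow 24)
  29÷3 = 9 each, +1 to first 2
Round 4: Ashgrove=47 Cedarfen=37 Juniper=27 → close Ashgrove (overflow 32)
  47÷2 = 23 each, +1 to first 1
Round 5: Cedarfen=61 Juniper=50 → close Cedarfen (overflow 53)
  61÷1 = 61 each, +1 to first 0

Closure order: Elkhorn, Fernhollow, Briarlake, Ashgrove, Cedarfen
Last habitat: Juniper with 111 animals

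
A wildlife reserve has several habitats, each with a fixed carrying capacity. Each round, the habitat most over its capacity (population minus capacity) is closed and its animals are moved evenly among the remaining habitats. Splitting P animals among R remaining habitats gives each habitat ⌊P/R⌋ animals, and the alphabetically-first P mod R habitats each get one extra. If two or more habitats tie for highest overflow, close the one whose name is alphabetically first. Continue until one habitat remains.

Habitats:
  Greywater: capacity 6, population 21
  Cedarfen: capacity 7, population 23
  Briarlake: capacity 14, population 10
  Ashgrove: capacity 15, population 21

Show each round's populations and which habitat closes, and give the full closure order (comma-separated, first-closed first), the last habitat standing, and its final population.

Round 1: Ashgrove=21 Briarlake=10 Cedarfen=23 Greywater=21 → close Cedarfen (overflow 16)
  23÷3 = 7 each, +1 to first 2
Round 2: Ashgrove=29 Briarlake=18 Greywater=28 → close Greywater (overflow 22)
  28÷2 = 14 each, +1 to first 0
Round 3: Ashgrove=43 Briarlake=32 → close Ashgrove (overflow 28)
  43÷1 = 43 each, +1 to first 0

Closure order: Cedarfen, Greywater, Ashgrove
Last habitat: Briarlake with 75 animals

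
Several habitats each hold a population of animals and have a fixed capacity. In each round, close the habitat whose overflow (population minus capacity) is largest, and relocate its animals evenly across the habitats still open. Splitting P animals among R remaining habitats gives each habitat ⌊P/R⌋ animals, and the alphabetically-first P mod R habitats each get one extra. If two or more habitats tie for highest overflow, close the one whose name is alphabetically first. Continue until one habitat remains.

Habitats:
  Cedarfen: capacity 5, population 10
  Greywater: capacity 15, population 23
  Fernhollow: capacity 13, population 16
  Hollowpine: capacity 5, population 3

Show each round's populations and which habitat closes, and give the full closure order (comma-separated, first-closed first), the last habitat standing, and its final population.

Round 1: Cedarfen=10 Fernhollow=16 Greywater=23 Hollowpine=3 → close Greywater (overflow 8)
  23÷3 = 7 each, +1 to first 2
Round 2: Cedarfen=18 Fernhollow=24 Hollowpine=10 → close Cedarfen (overflow 13)
  18÷2 = 9 each, +1 to first 0
Round 3: Fernhollow=33 Hollowpine=19 → close Fernhollow (overflow 20)
  33÷1 = 33 each, +1 to first 0

Closure order: Greywater, Cedarfen, Fernhollow
Last habitat: Hollowpine with 52 animals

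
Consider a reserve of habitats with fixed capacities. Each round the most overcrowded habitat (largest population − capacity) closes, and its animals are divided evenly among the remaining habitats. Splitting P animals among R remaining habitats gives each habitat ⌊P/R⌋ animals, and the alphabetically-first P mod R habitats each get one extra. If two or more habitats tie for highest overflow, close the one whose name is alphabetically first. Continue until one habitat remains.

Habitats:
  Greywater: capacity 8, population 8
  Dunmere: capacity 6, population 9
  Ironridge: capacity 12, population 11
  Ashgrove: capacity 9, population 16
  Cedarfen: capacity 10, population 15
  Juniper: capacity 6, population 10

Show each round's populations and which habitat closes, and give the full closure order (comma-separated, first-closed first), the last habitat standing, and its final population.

Round 1: Ashgrove=16 Cedarfen=15 Dunmere=9 Greywater=8 Ironridge=11 Juniper=10 → close Ashgrove (overflow 7)
  16÷5 = 3 each, +1 to first 1
Round 2: Cedarfen=19 Dunmere=12 Greywater=11 Ironridge=14 Juniper=13 → close Cedarfen (overflow 9)
  19÷4 = 4 each, +1 to first 3
Round 3: Dunmere=17 Greywater=16 Ironridge=19 Juniper=17 → close Dunmere (overflow 11)
  17÷3 = 5 each, +1 to first 2
Round 4: Greywater=22 Ironridge=25 Juniper=22 → close Juniper (overflow 16)
  22÷2 = 11 each, +1 to first 0
Round 5: Greywater=33 Ironridge=36 → close Greywater (overflow 25)
  33÷1 = 33 each, +1 to first 0

Closure order: Ashgrove, Cedarfen, Dunmere, Juniper, Greywater
Last habitat: Ironridge with 69 animals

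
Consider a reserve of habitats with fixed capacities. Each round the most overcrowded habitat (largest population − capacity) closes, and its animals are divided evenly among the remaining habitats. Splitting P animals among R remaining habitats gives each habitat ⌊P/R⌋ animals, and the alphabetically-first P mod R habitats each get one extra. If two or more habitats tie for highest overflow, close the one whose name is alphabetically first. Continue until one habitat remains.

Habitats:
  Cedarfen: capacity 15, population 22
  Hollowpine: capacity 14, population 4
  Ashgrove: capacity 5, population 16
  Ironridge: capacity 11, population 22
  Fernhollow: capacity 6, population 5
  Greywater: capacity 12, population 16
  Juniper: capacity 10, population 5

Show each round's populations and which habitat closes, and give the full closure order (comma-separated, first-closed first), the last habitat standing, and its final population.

Round 1: Ashgrove=16 Cedarfen=22 Fernhollow=5 Greywater=16 Hollowpine=4 Ironridge=22 Juniper=5 → close Ashgrove (overflow 11)
  16÷6 = 2 each, +1 to first 4
Round 2: Cedarfen=25 Fernhollow=8 Greywater=19 Hollowpine=7 Ironridge=24 Juniper=7 → close Ironridge (overflow 13)
  24÷5 = 4 each, +1 to first 4
Round 3: Cedarfen=30 Fernhollow=13 Greywater=24 Hollowpine=12 Juniper=11 → close Cedarfen (overflow 15)
  30÷4 = 7 each, +1 to first 2
Round 4: Fernhollow=21 Greywater=32 Hollowpine=19 Juniper=18 → close Greywater (overflow 20)
  32÷3 = 10 each, +1 to first 2
Round 5: Fernhollow=32 Hollowpine=30 Juniper=28 → close Fernhollow (overflow 26)
  32÷2 = 16 each, +1 to first 0
Round 6: Hollowpine=46 Juniper=44 → close Juniper (overflow 34)
  44÷1 = 44 each, +1 to first 0

Closure order: Ashgrove, Ironridge, Cedarfen, Greywater, Fernhollow, Juniper
Last habitat: Hollowpine with 90 animals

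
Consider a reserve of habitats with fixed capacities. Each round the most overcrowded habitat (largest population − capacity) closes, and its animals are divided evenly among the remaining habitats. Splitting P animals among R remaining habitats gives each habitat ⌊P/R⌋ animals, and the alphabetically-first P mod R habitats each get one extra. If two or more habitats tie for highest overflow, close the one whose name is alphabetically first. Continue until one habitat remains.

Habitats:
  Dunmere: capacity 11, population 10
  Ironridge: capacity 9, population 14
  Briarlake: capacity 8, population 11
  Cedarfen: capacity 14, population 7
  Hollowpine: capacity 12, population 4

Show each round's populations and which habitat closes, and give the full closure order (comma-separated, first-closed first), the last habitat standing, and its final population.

Round 1: Briarlake=11 Cedarfen=7 Dunmere=10 Hollowpine=4 Ironridge=14 → close Ironridge (overflow 5)
  14÷4 = 3 each, +1 to first 2
Round 2: Briarlake=15 Cedarfen=11 Dunmere=13 Hollowpine=7 → close Briarlake (overflow 7)
  15÷3 = 5 each, +1 to first 0
Round 3: Cedarfen=16 Dunmere=18 Hollowpine=12 → close Dunmere (overflow 7)
  18÷2 = 9 each, +1 to first 0
Round 4: Cedarfen=25 Hollowpine=21 → close Cedarfen (overflow 11)
  25÷1 = 25 each, +1 to first 0

Closure order: Ironridge, Briarlake, Dunmere, Cedarfen
Last habitat: Hollowpine with 46 animals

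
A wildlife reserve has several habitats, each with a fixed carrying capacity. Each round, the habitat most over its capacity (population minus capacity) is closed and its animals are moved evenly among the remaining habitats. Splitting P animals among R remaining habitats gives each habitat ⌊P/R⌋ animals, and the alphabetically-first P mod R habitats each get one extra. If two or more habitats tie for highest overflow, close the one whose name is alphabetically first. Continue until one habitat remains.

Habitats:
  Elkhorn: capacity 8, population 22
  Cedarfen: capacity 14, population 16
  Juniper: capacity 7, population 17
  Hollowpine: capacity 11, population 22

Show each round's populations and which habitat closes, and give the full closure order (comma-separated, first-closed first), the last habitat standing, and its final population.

Round 1: Cedarfen=16 Elkhorn=22 Hollowpine=22 Juniper=17 → close Elkhorn (overflow 14)
  22÷3 = 7 each, +1 to first 1
Round 2: Cedarfen=24 Hollowpine=29 Juniper=24 → close Hollowpine (overflow 18)
  29÷2 = 14 each, +1 to first 1
Round 3: Cedarfen=39 Juniper=38 → close Juniper (overflow 31)
  38÷1 = 38 each, +1 to first 0

Closure order: Elkhorn, Hollowpine, Juniper
Last habitat: Cedarfen with 77 animals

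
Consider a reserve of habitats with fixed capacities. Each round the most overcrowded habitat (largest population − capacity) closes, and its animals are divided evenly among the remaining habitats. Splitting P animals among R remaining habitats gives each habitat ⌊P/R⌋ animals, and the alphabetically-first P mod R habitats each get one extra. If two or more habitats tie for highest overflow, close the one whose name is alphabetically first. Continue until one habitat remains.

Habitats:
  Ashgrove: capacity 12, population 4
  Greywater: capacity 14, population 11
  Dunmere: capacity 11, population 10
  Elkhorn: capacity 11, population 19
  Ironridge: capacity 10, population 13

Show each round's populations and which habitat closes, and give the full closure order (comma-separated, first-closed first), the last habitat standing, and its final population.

Closure order: Elkhorn, Ironridge, Dunmere, Greywater
Last habitat: Ashgrove with 57 animals

Round 1: Ashgrove=4 Dunmere=10 Elkhorn=19 Greywater=11 Ironridge=13 → close Elkhorn (overflow 8)
  19÷4 = 4 each, +1 to first 3
Round 2: Ashgrove=9 Dunmere=15 Greywater=16 Ironridge=17 → close Ironridge (overflow 7)
  17÷3 = 5 each, +1 to first 2
Round 3: Ashgrove=15 Dunmere=21 Greywater=21 → close Dunmere (overflow 10)
  21÷2 = 10 each, +1 to first 1
Round 4: Ashgrove=26 Greywater=31 → close Greywater (overflow 17)
  31÷1 = 31 each, +1 to first 0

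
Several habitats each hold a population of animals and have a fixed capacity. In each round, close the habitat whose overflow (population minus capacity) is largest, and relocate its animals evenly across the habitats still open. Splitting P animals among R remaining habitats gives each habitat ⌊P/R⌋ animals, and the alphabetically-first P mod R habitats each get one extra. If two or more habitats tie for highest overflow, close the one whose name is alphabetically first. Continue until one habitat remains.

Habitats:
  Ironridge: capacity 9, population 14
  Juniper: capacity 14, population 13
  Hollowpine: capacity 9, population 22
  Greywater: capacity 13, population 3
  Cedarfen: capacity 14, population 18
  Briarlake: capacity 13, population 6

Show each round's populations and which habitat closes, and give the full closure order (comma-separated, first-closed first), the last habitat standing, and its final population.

Round 1: Briarlake=6 Cedarfen=18 Greywater=3 Hollowpine=22 Ironridge=14 Juniper=13 → close Hollowpine (overflow 13)
  22÷5 = 4 each, +1 to first 2
Round 2: Briarlake=11 Cedarfen=23 Greywater=7 Ironridge=18 Juniper=17 → close Cedarfen (overflow 9)
  23÷4 = 5 each, +1 to first 3
Round 3: Briarlake=17 Greywater=13 Ironridge=24 Juniper=22 → close Ironridge (overflow 15)
  24÷3 = 8 each, +1 to first 0
Round 4: Briarlake=25 Greywater=21 Juniper=30 → close Juniper (overflow 16)
  30÷2 = 15 each, +1 to first 0
Round 5: Briarlake=40 Greywater=36 → close Briarlake (overflow 27)
  40÷1 = 40 each, +1 to first 0

Closure order: Hollowpine, Cedarfen, Ironridge, Juniper, Briarlake
Last habitat: Greywater with 76 animals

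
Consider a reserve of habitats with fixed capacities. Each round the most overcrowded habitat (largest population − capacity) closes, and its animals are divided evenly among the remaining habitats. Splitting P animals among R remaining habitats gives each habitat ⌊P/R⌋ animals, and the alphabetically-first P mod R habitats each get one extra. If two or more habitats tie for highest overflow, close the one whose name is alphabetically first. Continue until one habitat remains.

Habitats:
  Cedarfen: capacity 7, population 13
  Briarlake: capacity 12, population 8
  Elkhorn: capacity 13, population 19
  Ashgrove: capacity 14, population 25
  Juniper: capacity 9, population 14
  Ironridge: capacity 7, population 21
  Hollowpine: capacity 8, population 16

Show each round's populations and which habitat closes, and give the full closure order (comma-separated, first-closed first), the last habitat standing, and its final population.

Closure order: Ironridge, Ashgrove, Hollowpine, Cedarfen, Elkhorn, Juniper
Last habitat: Briarlake with 116 animals

Round 1: Ashgrove=25 Briarlake=8 Cedarfen=13 Elkhorn=19 Hollowpine=16 Ironridge=21 Juniper=14 → close Ironridge (overflow 14)
  21÷6 = 3 each, +1 to first 3
Round 2: Ashgrove=29 Briarlake=12 Cedarfen=17 Elkhorn=22 Hollowpine=19 Juniper=17 → close Ashgrove (overflow 15)
  29÷5 = 5 each, +1 to first 4
Round 3: Briarlake=18 Cedarfen=23 Elkhorn=28 Hollowpine=25 Juniper=22 → close Hollowpine (overflow 17)
  25÷4 = 6 each, +1 to first 1
Round 4: Briarlake=25 Cedarfen=29 Elkhorn=34 Juniper=28 → close Cedarfen (overflow 22)
  29÷3 = 9 each, +1 to first 2
Round 5: Briarlake=35 Elkhorn=44 Juniper=37 → close Elkhorn (overflow 31)
  44÷2 = 22 each, +1 to first 0
Round 6: Briarlake=57 Juniper=59 → close Juniper (overflow 50)
  59÷1 = 59 each, +1 to first 0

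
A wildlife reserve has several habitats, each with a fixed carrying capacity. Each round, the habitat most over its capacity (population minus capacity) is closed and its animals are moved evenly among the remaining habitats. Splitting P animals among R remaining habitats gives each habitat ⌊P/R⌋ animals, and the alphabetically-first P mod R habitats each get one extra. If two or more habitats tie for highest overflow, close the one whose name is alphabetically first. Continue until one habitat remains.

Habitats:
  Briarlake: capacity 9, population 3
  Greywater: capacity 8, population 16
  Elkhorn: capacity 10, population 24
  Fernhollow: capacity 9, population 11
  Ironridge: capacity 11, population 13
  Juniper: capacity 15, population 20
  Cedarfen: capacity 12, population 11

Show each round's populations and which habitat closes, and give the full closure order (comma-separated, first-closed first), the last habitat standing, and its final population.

Round 1: Briarlake=3 Cedarfen=11 Elkhorn=24 Fernhollow=11 Greywater=16 Ironridge=13 Juniper=20 → close Elkhorn (overflow 14)
  24÷6 = 4 each, +1 to first 0
Round 2: Briarlake=7 Cedarfen=15 Fernhollow=15 Greywater=20 Ironridge=17 Juniper=24 → close Greywater (overflow 12)
  20÷5 = 4 each, +1 to first 0
Round 3: Briarlake=11 Cedarfen=19 Fernhollow=19 Ironridge=21 Juniper=28 → close Juniper (overflow 13)
  28÷4 = 7 each, +1 to first 0
Round 4: Briarlake=18 Cedarfen=26 Fernhollow=26 Ironridge=28 → close Fernhollow (overflow 17)
  26÷3 = 8 each, +1 to first 2
Round 5: Briarlake=27 Cedarfen=35 Ironridge=36 → close Ironridge (overflow 25)
  36÷2 = 18 each, +1 to first 0
Round 6: Briarlake=45 Cedarfen=53 → close Cedarfen (overflow 41)
  53÷1 = 53 each, +1 to first 0

Closure order: Elkhorn, Greywater, Juniper, Fernhollow, Ironridge, Cedarfen
Last habitat: Briarlake with 98 animals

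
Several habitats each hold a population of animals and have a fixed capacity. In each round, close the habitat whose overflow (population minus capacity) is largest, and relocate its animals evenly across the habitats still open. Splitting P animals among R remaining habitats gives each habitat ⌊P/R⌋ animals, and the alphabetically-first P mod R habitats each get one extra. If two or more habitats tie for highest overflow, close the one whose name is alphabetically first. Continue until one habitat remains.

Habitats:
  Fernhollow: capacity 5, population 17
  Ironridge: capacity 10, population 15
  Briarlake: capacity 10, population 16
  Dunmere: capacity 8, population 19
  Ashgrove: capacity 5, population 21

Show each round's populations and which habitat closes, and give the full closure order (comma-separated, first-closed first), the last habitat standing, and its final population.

Round 1: Ashgrove=21 Briarlake=16 Dunmere=19 Fernhollow=17 Ironridge=15 → close Ashgrove (overflow 16)
  21÷4 = 5 each, +1 to first 1
Round 2: Briarlake=22 Dunmere=24 Fernhollow=22 Ironridge=20 → close Fernhollow (overflow 17)
  22÷3 = 7 each, +1 to first 1
Round 3: Briarlake=30 Dunmere=31 Ironridge=27 → close Dunmere (overflow 23)
  31÷2 = 15 each, +1 to first 1
Round 4: Briarlake=46 Ironridge=42 → close Briarlake (overflow 36)
  46÷1 = 46 each, +1 to first 0

Closure order: Ashgrove, Fernhollow, Dunmere, Briarlake
Last habitat: Ironridge with 88 animals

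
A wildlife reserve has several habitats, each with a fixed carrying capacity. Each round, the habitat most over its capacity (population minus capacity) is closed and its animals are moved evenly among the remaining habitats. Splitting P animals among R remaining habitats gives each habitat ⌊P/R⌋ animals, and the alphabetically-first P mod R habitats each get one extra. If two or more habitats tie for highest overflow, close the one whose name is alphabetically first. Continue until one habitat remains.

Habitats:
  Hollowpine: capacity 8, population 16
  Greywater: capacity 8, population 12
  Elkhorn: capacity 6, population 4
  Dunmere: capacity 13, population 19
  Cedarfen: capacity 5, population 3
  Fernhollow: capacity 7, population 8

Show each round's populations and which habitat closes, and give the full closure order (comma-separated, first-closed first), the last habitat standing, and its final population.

Closure order: Hollowpine, Dunmere, Greywater, Cedarfen, Fernhollow
Last habitat: Elkhorn with 62 animals

Round 1: Cedarfen=3 Dunmere=19 Elkhorn=4 Fernhollow=8 Greywater=12 Hollowpine=16 → close Hollowpine (overflow 8)
  16÷5 = 3 each, +1 to first 1
Round 2: Cedarfen=7 Dunmere=22 Elkhorn=7 Fernhollow=11 Greywater=15 → close Dunmere (overflow 9)
  22÷4 = 5 each, +1 to first 2
Round 3: Cedarfen=13 Elkhorn=13 Fernhollow=16 Greywater=20 → close Greywater (overflow 12)
  20÷3 = 6 each, +1 to first 2
Round 4: Cedarfen=20 Elkhorn=20 Fernhollow=22 → close Cedarfen (overflow 15)
  20÷2 = 10 each, +1 to first 0
Round 5: Elkhorn=30 Fernhollow=32 → close Fernhollow (overflow 25)
  32÷1 = 32 each, +1 to first 0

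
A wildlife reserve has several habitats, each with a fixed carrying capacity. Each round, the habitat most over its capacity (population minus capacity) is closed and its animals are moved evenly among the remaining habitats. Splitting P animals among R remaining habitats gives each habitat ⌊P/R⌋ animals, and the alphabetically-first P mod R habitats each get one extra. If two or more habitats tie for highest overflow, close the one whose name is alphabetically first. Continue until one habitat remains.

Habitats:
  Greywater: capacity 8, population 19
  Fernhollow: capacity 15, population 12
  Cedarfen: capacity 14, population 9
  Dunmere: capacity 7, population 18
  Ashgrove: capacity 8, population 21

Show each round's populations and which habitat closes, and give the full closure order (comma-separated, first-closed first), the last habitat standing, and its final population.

Round 1: Ashgrove=21 Cedarfen=9 Dunmere=18 Fernhollow=12 Greywater=19 → close Ashgrove (overflow 13)
  21÷4 = 5 each, +1 to first 1
Round 2: Cedarfen=15 Dunmere=23 Fernhollow=17 Greywater=24 → close Dunmere (overflow 16)
  23÷3 = 7 each, +1 to first 2
Round 3: Cedarfen=23 Fernhollow=25 Greywater=31 → close Greywater (overflow 23)
  31÷2 = 15 each, +1 to first 1
Round 4: Cedarfen=39 Fernhollow=40 → close Cedarfen (overflow 25)
  39÷1 = 39 each, +1 to first 0

Closure order: Ashgrove, Dunmere, Greywater, Cedarfen
Last habitat: Fernhollow with 79 animals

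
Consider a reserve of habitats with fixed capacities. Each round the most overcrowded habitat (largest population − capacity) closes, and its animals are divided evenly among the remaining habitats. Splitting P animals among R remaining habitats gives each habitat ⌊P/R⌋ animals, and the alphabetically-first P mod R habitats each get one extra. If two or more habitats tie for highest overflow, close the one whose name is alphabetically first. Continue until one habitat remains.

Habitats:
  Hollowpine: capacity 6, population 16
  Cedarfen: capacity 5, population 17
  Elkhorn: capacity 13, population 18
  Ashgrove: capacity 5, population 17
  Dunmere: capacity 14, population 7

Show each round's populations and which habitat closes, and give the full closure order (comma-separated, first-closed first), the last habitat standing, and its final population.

Round 1: Ashgrove=17 Cedarfen=17 Dunmere=7 Elkhorn=18 Hollowpine=16 → close Ashgrove (overflow 12)
  17÷4 = 4 each, +1 to first 1
Round 2: Cedarfen=22 Dunmere=11 Elkhorn=22 Hollowpine=20 → close Cedarfen (overflow 17)
  22÷3 = 7 each, +1 to first 1
Round 3: Dunmere=19 Elkhorn=29 Hollowpine=27 → close Hollowpine (overflow 21)
  27÷2 = 13 each, +1 to first 1
Round 4: Dunmere=33 Elkhorn=42 → close Elkhorn (overflow 29)
  42÷1 = 42 each, +1 to first 0

Closure order: Ashgrove, Cedarfen, Hollowpine, Elkhorn
Last habitat: Dunmere with 75 animals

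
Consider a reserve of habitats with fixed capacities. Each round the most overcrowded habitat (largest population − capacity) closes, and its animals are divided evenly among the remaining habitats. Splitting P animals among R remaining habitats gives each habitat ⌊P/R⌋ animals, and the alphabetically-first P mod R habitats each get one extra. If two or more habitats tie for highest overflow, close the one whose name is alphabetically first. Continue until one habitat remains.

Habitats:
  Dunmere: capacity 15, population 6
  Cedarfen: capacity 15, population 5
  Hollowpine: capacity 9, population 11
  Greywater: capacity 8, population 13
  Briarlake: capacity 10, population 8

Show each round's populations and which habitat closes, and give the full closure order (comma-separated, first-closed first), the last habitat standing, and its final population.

Closure order: Greywater, Hollowpine, Briarlake, Cedarfen
Last habitat: Dunmere with 43 animals

Round 1: Briarlake=8 Cedarfen=5 Dunmere=6 Greywater=13 Hollowpine=11 → close Greywater (overflow 5)
  13÷4 = 3 each, +1 to first 1
Round 2: Briarlake=12 Cedarfen=8 Dunmere=9 Hollowpine=14 → close Hollowpine (overflow 5)
  14÷3 = 4 each, +1 to first 2
Round 3: Briarlake=17 Cedarfen=13 Dunmere=13 → close Briarlake (overflow 7)
  17÷2 = 8 each, +1 to first 1
Round 4: Cedarfen=22 Dunmere=21 → close Cedarfen (overflow 7)
  22÷1 = 22 each, +1 to first 0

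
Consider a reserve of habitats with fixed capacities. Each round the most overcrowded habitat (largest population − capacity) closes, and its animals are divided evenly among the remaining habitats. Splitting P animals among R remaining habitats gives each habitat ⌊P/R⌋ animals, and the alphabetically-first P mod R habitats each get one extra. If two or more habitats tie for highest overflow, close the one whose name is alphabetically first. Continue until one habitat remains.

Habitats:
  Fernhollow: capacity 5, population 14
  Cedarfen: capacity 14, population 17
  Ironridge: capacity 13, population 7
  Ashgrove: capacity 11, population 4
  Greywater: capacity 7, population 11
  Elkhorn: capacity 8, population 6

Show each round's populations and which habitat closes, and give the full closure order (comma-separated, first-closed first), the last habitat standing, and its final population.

Round 1: Ashgrove=4 Cedarfen=17 Elkhorn=6 Fernhollow=14 Greywater=11 Ironridge=7 → close Fernhollow (overflow 9)
  14÷5 = 2 each, +1 to first 4
Round 2: Ashgrove=7 Cedarfen=20 Elkhorn=9 Greywater=14 Ironridge=9 → close Greywater (overflow 7)
  14÷4 = 3 each, +1 to first 2
Round 3: Ashgrove=11 Cedarfen=24 Elkhorn=12 Ironridge=12 → close Cedarfen (overflow 10)
  24÷3 = 8 each, +1 to first 0
Round 4: Ashgrove=19 Elkhorn=20 Ironridge=20 → close Elkhorn (overflow 12)
  20÷2 = 10 each, +1 to first 0
Round 5: Ashgrove=29 Ironridge=30 → close Ashgrove (overflow 18)
  29÷1 = 29 each, +1 to first 0

Closure order: Fernhollow, Greywater, Cedarfen, Elkhorn, Ashgrove
Last habitat: Ironridge with 59 animals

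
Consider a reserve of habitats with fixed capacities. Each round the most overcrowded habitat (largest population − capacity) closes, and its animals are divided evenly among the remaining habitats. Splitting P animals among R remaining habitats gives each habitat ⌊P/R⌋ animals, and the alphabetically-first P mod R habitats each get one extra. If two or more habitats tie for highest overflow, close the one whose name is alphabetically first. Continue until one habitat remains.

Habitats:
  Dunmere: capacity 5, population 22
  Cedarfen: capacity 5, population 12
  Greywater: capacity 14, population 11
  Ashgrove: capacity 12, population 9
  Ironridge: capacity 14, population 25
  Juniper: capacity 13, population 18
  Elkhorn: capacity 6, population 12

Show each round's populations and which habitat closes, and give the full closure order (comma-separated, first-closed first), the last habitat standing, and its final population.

Round 1: Ashgrove=9 Cedarfen=12 Dunmere=22 Elkhorn=12 Greywater=11 Ironridge=25 Juniper=18 → close Dunmere (overflow 17)
  22÷6 = 3 each, +1 to first 4
Round 2: Ashgrove=13 Cedarfen=16 Elkhorn=16 Greywater=15 Ironridge=28 Juniper=21 → close Ironridge (overflow 14)
  28÷5 = 5 each, +1 to first 3
Round 3: Ashgrove=19 Cedarfen=22 Elkhorn=22 Greywater=20 Juniper=26 → close Cedarfen (overflow 17)
  22÷4 = 5 each, +1 to first 2
Round 4: Ashgrove=25 Elkhorn=28 Greywater=25 Juniper=31 → close Elkhorn (overflow 22)
  28÷3 = 9 each, +1 to first 1
Round 5: Ashgrove=35 Greywater=34 Juniper=40 → close Juniper (overflow 27)
  40÷2 = 20 each, +1 to first 0
Round 6: Ashgrove=55 Greywater=54 → close Ashgrove (overflow 43)
  55÷1 = 55 each, +1 to first 0

Closure order: Dunmere, Ironridge, Cedarfen, Elkhorn, Juniper, Ashgrove
Last habitat: Greywater with 109 animals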